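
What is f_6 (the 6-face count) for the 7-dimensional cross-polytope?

Number of 6-faces = 2^(6+1) · C(7,6+1) = 128 · 1 = 128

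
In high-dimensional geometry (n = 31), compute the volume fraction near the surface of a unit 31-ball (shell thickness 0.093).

1 - (1-0.093)^31 ≈ 0.951491 ≈ 95.15%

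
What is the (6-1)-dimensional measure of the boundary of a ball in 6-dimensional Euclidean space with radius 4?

S = n·V_n(r)/r = 6·V_6(4)/4 (volume-to-surface relation), giving 1024·π^3 ≈ 31750.4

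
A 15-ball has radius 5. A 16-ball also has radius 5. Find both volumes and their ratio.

V_15(5) ≈ 1.16407e+10. V_16(5) ≈ 3.59086e+10. Ratio V_15/V_16 ≈ 0.3242.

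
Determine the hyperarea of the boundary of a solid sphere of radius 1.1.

S_3(1.1) = 2·π^(3/2)·(1.1)^2 / Γ(3/2) = 4πr² = 4π·(1.1)² ≈ 15.2053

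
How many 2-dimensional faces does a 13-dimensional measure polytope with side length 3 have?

Choose 2 of 13 axes to span the face (C(13,2) = 78 ways), then fix each of the remaining 11 coordinates at one of its two extreme values (2^11 = 2048 ways): 78·2048 = 159744.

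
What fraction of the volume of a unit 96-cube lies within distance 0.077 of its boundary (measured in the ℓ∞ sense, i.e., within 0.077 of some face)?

The inner cube has side 1-2·0.077 = 0.846 and volume (0.846)^96 ≈ 1.066e-07, so the shell holds 0.9999998934 of the volume.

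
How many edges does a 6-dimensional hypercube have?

An n-cube has n·2^(n-1) edges. With n = 6: 6·32 = 192.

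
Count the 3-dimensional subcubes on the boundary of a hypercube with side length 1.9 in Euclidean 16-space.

Choose 3 of 16 axes to span the face (C(16,3) = 560 ways), then fix each of the remaining 13 coordinates at one of its two extreme values (2^13 = 8192 ways): 560·8192 = 4587520.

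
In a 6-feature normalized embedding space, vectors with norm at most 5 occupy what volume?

Volume = π^{6/2}·(5)^6/Γ(4) = 15625·π^3/6 ≈ 80745.5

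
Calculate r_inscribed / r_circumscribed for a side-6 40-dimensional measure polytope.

For an n-cube of any side s, the inradius is s/2 and the circumradius is s√n/2, so the ratio is 1/√40 ≈ 0.158114.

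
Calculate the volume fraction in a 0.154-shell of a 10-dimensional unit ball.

Shell fraction = 1 - (1-0.154)^10 ≈ 0.812197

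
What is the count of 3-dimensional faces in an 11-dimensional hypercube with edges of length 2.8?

An n-cube has C(n,k)·2^(n-k) k-faces. Here C(11,3)·2^8 = 165·256 = 42240.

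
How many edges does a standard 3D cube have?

An n-cube has n·2^(n-1) edges. With n = 3: 3·4 = 12.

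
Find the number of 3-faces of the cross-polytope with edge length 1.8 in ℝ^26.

An n-cross-polytope has 2^(k+1)·C(n,k+1) k-faces. Here 2^4·C(26,4) = 16·14950 = 239200.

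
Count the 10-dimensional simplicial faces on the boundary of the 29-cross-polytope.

Each 10-face is the convex hull of 11 vertices, one chosen as ±e_i from each of 11 distinct axes: 2^11·C(29,11) = 70855249920.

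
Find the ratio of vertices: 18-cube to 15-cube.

The 18-cube has 2^18 = 262144 vertices. The 15-cube has 2^15 = 32768 vertices. Ratio: 262144/32768 = 8.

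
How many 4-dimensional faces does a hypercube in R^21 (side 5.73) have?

Choose 4 of 21 axes to span the face (C(21,4) = 5985 ways), then fix each of the remaining 17 coordinates at one of its two extreme values (2^17 = 131072 ways): 5985·131072 = 784465920.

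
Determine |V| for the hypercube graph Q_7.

The 7-cube has 2^7 = 128 vertices.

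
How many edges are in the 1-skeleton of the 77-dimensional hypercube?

Number of 1-faces = C(77,1)·2^(77-1) = 77·75557863725914323419136 = 5817955506895402903273472.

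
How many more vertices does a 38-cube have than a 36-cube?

The 38-cube has 2^38 = 274877906944 vertices. The 36-cube has 2^36 = 68719476736 vertices. Difference: 274877906944 - 68719476736 = 206158430208.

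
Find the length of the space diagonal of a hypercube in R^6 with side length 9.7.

||(9.7,9.7,...,9.7)|| = √(6)·9.7 ≈ 23.7601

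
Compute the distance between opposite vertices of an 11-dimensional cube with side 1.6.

||(1.6,1.6,...,1.6)|| = √(11)·1.6 ≈ 5.3066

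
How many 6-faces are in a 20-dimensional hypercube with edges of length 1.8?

Choose 6 of 20 axes to span the face (C(20,6) = 38760 ways), then fix each of the remaining 14 coordinates at one of its two extreme values (2^14 = 16384 ways): 38760·16384 = 635043840.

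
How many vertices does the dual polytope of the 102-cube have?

The 102-dimensional cross-polytope has 2n = 2·102 = 204 vertices.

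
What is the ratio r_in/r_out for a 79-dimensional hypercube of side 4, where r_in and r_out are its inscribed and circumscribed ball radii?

r_in / r_out = (4/2) / (4√79/2) = 1/√79 ≈ 0.112509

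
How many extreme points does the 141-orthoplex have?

Number of vertices = 2n = 282.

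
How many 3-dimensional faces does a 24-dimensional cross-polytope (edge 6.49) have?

Each 3-face is the convex hull of 4 vertices, one chosen as ±e_i from each of 4 distinct axes: 2^4·C(24,4) = 170016.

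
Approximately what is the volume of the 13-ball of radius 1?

The n-ball volume is π^(n/2)·r^n/Γ(n/2+1). With n=13, r=1: V = 128·π^6/135135 ≈ 0.910629.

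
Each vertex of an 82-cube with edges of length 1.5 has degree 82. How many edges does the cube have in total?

An n-cube has n·2^(n-1) edges. With n = 82: 82·2417851639229258349412352 = 198263834416799184651812864.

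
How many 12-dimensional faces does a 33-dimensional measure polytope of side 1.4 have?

Number of 12-faces = C(33,12) · 2^(33-12) = 354817320 · 2097152 = 744105852272640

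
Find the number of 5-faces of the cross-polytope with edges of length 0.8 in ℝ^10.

Number of 5-faces = 2^(5+1) · C(10,5+1) = 64 · 210 = 13440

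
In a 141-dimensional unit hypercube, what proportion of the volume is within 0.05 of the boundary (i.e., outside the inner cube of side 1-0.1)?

The inner cube has side 1-2·0.05 = 0.9 and volume (0.9)^141 ≈ 3.533e-07, so the shell holds 0.9999996467 of the volume.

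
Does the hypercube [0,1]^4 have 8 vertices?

False. The 4-cube has 2^4 = 16 vertices.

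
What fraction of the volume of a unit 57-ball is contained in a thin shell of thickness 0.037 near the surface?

Shell fraction = 1 - (1-0.037)^57 ≈ 0.8834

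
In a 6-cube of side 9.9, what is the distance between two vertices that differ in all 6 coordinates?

Diagonal = √6 · 9.9 ≈ 24.2499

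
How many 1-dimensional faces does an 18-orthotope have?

Number of 1-faces = C(18,1) · 2^(18-1) = 18 · 131072 = 2359296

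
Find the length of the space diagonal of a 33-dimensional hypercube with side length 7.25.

||(7.25,7.25,...,7.25)|| = √(33)·7.25 ≈ 41.6481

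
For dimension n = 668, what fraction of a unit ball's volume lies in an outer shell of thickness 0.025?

1 - (1-0.025)^668 ≈ 0.9999999548 ≈ 99.999995%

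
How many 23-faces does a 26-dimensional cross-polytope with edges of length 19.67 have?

Number of 23-faces = 2^(23+1) · C(26,23+1) = 16777216 · 325 = 5452595200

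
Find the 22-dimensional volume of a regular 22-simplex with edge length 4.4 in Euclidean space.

V_22 = √(23) · 4.4^22 / (22! · 2^(22/2)) ≈ 2.9835e-10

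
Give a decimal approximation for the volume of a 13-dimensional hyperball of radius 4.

V = 8589934592·π^6/135135 ≈ 6.11113e+07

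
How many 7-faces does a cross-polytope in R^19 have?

f_7(19-orthoplex) = 2^8 · (19 choose 8) = 19348992.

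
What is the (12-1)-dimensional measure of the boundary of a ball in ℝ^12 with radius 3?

The surface area of an n-ball is 2π^(n/2) r^(n-1) / Γ(n/2). For n=12, r=3: 59049·π^6/20 ≈ 2.83845e+06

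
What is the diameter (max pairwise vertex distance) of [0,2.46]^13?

d = √(2.46² + 2.46² + ... + 2.46²) [13 terms] = √(13·2.46²) = 2.46√13 ≈ 8.86966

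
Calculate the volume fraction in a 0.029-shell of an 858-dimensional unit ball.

V(inner)/V(outer) = ((1-0.029)/1)^858 ≈ 1.082e-11, so the shell fraction is 1 - 1.082e-11.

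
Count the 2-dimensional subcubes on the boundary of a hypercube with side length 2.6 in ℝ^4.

Number of 2-faces = C(4,2) · 2^(4-2) = 6 · 4 = 24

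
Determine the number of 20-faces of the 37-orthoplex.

Number of 20-faces = 2^(20+1) · C(37,20+1) = 2097152 · 12875774670 = 27002456600739840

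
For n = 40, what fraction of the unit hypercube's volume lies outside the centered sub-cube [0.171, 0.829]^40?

Shell fraction = 1 - (1-0.342)^40 ≈ 0.9999999464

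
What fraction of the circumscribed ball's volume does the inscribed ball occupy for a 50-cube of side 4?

The radii are 4/2 and 4√50/2, so the volume ratio is (1/√50)^50 = 50^{-50/2} ≈ 3.35544e-43.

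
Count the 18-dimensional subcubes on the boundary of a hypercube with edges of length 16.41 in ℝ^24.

Choose 18 of 24 axes to span the face (C(24,18) = 134596 ways), then fix each of the remaining 6 coordinates at one of its two extreme values (2^6 = 64 ways): 134596·64 = 8614144.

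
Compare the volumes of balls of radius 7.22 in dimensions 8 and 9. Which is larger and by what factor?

V_8(7.22) ≈ 2.99699e+07, V_9(7.22) ≈ 1.75854e+08. The 9-ball is larger by a factor of 5.868.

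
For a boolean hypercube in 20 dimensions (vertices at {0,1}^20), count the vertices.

Each vertex is a binary string of length 20, so there are 2^20 = 1048576.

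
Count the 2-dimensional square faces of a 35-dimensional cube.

An n-cube has C(n,k)·2^(n-k) k-faces. Here C(35,2)·2^33 = 595·8589934592 = 5111011082240.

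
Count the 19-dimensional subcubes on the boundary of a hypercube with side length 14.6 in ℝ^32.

Number of 19-faces = C(32,19) · 2^(32-19) = 347373600 · 8192 = 2845684531200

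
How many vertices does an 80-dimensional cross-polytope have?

The 80-dimensional cross-polytope has 2n = 2·80 = 160 vertices.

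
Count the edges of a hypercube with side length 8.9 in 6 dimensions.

An n-cube has n·2^(n-1) edges. With n = 6: 6·32 = 192.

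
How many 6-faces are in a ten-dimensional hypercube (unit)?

Choose 6 of 10 axes to span the face (C(10,6) = 210 ways), then fix each of the remaining 4 coordinates at one of its two extreme values (2^4 = 16 ways): 210·16 = 3360.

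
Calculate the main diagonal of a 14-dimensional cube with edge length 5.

||(5,5,...,5)|| = √(14)·5 ≈ 18.7083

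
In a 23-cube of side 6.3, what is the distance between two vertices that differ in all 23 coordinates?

d = √(6.3² + 6.3² + ... + 6.3²) [23 terms] = √(23·6.3²) = 6.3√23 ≈ 30.2137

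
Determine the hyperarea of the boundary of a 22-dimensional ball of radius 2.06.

S = n·V_n(r)/r = 22·V_22(2.06)/2.06 (volume-to-surface relation), giving 632597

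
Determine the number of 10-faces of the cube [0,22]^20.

An n-cube has C(n,k)·2^(n-k) k-faces. Here C(20,10)·2^10 = 184756·1024 = 189190144.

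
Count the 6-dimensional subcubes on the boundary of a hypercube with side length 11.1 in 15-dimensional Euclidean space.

Choose 6 of 15 axes to span the face (C(15,6) = 5005 ways), then fix each of the remaining 9 coordinates at one of its two extreme values (2^9 = 512 ways): 5005·512 = 2562560.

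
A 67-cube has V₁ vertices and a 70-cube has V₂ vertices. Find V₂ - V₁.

V₁ = 2^67 = 147573952589676412928. V₂ = 2^70 = 1180591620717411303424. V₂ - V₁ = 1033017668127734890496.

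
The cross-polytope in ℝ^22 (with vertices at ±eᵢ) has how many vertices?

An n-cross-polytope has 2n vertices; here n = 22, giving 44.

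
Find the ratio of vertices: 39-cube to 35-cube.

The 39-cube has 2^39 = 549755813888 vertices. The 35-cube has 2^35 = 34359738368 vertices. Ratio: 549755813888/34359738368 = 16.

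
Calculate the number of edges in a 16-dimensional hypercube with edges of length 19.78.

Each of the 2^16 = 65536 vertices has degree 16; total edges = 16·2^16/2 = 524288.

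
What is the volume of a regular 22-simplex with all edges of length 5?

Volume = 5^22 · √(23/2^22) / 22! ≈ 4.96715e-09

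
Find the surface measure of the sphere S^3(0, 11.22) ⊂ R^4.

|∂B_4(11.22)| ≈ 27881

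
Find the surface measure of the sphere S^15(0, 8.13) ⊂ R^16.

S_16(8.13) = 2·π^(16/2)·(8.13)^15 / Γ(16/2) ≈ 1.68716e+14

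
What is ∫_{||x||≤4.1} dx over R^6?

V_6(4.1) = π^(6/2) · (4.1)^6 / Γ(6/2 + 1) ≈ 24547.2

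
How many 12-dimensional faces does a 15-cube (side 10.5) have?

f_12(15-cube) = (15 choose 12) · 2^3 = 3640.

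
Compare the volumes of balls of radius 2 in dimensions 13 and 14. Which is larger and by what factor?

V_13(2) ≈ 7459.87, V_14(2) ≈ 9818.35. The 14-ball is larger by a factor of 1.316.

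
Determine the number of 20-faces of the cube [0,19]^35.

An n-cube has C(n,k)·2^(n-k) k-faces. Here C(35,20)·2^15 = 3247943160·32768 = 106428601466880.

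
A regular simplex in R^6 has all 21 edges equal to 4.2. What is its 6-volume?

For a regular n-simplex with edge a, V = (a^n / n!)·√((n+1)/2^n). With a=4.2, n=6: V ≈ 2.52129.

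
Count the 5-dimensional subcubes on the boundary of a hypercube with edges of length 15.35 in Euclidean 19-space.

An n-cube has C(n,k)·2^(n-k) k-faces. Here C(19,5)·2^14 = 11628·16384 = 190513152.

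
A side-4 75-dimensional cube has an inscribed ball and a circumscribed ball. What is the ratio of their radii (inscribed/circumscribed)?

For an n-cube of any side s, the inradius is s/2 and the circumradius is s√n/2, so the ratio is 1/√75 ≈ 0.11547.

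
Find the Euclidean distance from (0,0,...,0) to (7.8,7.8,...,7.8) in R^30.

The space diagonal of an n-cube of side s is s√n. Here 7.8·√30 ≈ 42.7224.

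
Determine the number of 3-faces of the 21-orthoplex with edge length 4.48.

f_3(21-orthoplex) = 2^4 · (21 choose 4) = 95760.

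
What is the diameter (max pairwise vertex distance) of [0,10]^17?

Diagonal = √17 · 10 ≈ 41.2311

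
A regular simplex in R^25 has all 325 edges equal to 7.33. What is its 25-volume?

For a regular n-simplex with edge a, V = (a^n / n!)·√((n+1)/2^n). With a=7.33, n=25: V ≈ 2.4075e-07.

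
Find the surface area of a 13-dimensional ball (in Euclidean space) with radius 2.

S_13(2) = 2·π^(13/2)·(2)^12 / Γ(13/2) = 524288·π^6/10395 ≈ 48489.2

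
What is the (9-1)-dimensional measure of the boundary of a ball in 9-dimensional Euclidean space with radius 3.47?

|∂B_9(3.47)| ≈ 624016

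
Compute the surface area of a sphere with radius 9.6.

|∂B_3(9.6)| = 4πr² = 4π·(9.6)² ≈ 1158.12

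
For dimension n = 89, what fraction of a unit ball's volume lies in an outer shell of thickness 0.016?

1 - (1-0.016)^89 ≈ 0.762007 ≈ 76.20%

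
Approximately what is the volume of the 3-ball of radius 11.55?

V_3(11.55) = π^(3/2) · (11.55)^3 / Γ(3/2 + 1) ≈ 6454.08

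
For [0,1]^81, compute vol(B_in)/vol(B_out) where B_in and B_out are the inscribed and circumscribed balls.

V_in / V_out = (r_in/r_out)^81 = (1/√81)^81 = 81^(-81/2) ≈ 5.08577e-78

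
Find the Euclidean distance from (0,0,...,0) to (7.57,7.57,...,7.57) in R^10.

d = √(7.57² + 7.57² + ... + 7.57²) [10 terms] = √(10·7.57²) = 7.57√10 ≈ 23.9384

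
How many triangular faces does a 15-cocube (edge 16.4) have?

f_2(15-orthoplex) = 2^3 · (15 choose 3) = 3640.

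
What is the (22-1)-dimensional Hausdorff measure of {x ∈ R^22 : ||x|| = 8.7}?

S = n·V_n(r)/r = 22·V_22(8.7)/8.7 (volume-to-surface relation), giving 8.70602e+18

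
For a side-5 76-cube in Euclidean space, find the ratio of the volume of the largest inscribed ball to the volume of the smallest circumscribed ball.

V_in/V_out = n^(-n/2) = 76^(-76/2) ≈ 3.3813e-72.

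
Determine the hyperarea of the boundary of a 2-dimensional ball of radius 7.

The surface area of an n-ball is 2π^(n/2) r^(n-1) / Γ(n/2). For n=2, r=7: 2πr = 2π·7 ≈ 43.9823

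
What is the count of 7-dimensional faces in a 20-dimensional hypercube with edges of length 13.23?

Number of 7-faces = C(20,7) · 2^(20-7) = 77520 · 8192 = 635043840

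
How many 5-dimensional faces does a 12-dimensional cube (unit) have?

Number of 5-faces = C(12,5) · 2^(12-5) = 792 · 128 = 101376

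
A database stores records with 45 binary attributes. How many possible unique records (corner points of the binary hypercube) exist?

Each vertex is a binary string of length 45, so there are 2^45 = 35184372088832.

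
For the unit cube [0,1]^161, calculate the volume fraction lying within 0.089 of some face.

The inner cube has side 1-2·0.089 = 0.822 and volume (0.822)^161 ≈ 1.97e-14, so the shell holds 1 - 1.97e-14 of the volume.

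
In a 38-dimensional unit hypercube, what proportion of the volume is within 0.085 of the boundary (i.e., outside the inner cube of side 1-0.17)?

Shell fraction = 1 - (1-0.17)^38 ≈ 0.999159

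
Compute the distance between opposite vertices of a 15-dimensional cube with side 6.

Diagonal = √15 · 6 ≈ 23.2379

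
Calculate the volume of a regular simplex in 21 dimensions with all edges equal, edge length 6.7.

Volume = 6.7^21 · √(22/2^21) / 21! ≈ 1.41131e-05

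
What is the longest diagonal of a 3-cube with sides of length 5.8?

Diagonal = √3 · 5.8 ≈ 10.0459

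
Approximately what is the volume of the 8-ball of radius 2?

V = 32·π^4/3 ≈ 1039.03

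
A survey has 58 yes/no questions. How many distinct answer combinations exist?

The 58-cube has 2^58 = 288230376151711744 vertices.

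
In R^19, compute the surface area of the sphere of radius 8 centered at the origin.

|∂B_19(8)| = 18446744073709551616·π^9/34459425 ≈ 1.59573e+16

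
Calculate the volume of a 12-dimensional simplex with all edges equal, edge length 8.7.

V_12 = √(13) · 8.7^12 / (12! · 2^(12/2)) ≈ 22.1149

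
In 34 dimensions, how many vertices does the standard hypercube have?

The 34-cube has 2^34 = 17179869184 vertices.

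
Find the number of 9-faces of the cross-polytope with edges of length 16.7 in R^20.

f_9(20-orthoplex) = 2^10 · (20 choose 10) = 189190144.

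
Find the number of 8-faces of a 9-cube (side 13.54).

Choose 8 of 9 axes to span the face (C(9,8) = 9 ways), then fix each of the remaining 1 coordinate at one of its two extreme values (2^1 = 2 ways): 9·2 = 18.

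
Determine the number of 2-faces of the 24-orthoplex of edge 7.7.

f_2(24-orthoplex) = 2^3 · (24 choose 3) = 16192.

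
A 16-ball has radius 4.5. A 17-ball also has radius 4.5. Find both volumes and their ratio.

V_16(4.5) ≈ 6.65394e+09. V_17(4.5) ≈ 1.7938e+10. Ratio V_16/V_17 ≈ 0.3709.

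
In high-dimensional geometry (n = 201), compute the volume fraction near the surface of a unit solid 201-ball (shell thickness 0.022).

1 - (1-0.022)^201 ≈ 0.988568 ≈ 98.86%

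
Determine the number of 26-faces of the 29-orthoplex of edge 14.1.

Number of 26-faces = 2^(26+1) · C(29,26+1) = 134217728 · 406 = 54492397568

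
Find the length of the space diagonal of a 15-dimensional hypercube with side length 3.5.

The space diagonal of an n-cube of side s is s√n. Here 3.5·√15 ≈ 13.5554.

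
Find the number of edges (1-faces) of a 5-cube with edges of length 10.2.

An n-cube has C(n,k)·2^(n-k) k-faces. Here C(5,1)·2^4 = 5·16 = 80.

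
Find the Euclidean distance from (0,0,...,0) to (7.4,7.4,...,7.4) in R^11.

Diagonal = √11 · 7.4 ≈ 24.543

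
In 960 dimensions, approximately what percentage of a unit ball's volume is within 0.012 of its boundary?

1 - (1-0.012)^960 ≈ 0.999991 ≈ 99.999074%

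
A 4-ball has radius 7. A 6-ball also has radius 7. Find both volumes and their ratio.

V_4(7) ≈ 11848.5. V_6(7) ≈ 607976. Ratio V_4/V_6 ≈ 0.01949.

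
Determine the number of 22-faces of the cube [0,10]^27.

Choose 22 of 27 axes to span the face (C(27,22) = 80730 ways), then fix each of the remaining 5 coordinates at one of its two extreme values (2^5 = 32 ways): 80730·32 = 2583360.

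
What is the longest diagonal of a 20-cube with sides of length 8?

||(8,8,...,8)|| = √(20)·8 ≈ 35.7771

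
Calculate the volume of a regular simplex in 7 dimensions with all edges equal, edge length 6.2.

Volume = 6.2^7 · √(8/2^7) / 7! ≈ 17.4683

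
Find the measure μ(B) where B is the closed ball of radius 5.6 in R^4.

Volume = π^{4/2}·(5.6)^4/Γ(3) ≈ 4853.13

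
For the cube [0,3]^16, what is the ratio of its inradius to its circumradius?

For an n-cube of any side s, the inradius is s/2 and the circumradius is s√n/2, so the ratio is 1/√16 ≈ 0.25.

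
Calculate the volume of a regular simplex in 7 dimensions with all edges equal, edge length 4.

For a regular n-simplex with edge a, V = (a^n / n!)·√((n+1)/2^n). With a=4, n=7: V ≈ 0.812698.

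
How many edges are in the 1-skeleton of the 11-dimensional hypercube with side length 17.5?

An n-cube has n·2^(n-1) edges. With n = 11: 11·1024 = 11264.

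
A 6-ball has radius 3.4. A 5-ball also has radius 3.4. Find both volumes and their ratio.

V_6(3.4) ≈ 7983.11. V_5(3.4) ≈ 2391.62. Ratio V_6/V_5 ≈ 3.338.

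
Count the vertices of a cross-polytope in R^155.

An n-cross-polytope has 2n vertices; here n = 155, giving 310.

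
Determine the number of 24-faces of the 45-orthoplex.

Each 24-face is the convex hull of 25 vertices, one chosen as ±e_i from each of 25 distinct axes: 2^25·C(45,25) = 106363215218246418432.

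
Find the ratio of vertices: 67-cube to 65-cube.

The 67-cube has 2^67 = 147573952589676412928 vertices. The 65-cube has 2^65 = 36893488147419103232 vertices. Ratio: 147573952589676412928/36893488147419103232 = 4.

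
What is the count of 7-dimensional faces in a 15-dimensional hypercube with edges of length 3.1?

Choose 7 of 15 axes to span the face (C(15,7) = 6435 ways), then fix each of the remaining 8 coordinates at one of its two extreme values (2^8 = 256 ways): 6435·256 = 1647360.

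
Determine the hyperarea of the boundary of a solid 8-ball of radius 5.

|∂B_8(5)| = 78125·π^4/3 ≈ 2.5367e+06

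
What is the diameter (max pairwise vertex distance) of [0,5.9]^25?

||(5.9,5.9,...,5.9)|| = √(25)·5.9 = 29.5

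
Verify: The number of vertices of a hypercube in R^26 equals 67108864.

True. The 26-cube has 2^26 = 67108864 vertices.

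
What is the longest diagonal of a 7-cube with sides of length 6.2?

d = √(6.2² + 6.2² + ... + 6.2²) [7 terms] = √(7·6.2²) = 6.2√7 ≈ 16.4037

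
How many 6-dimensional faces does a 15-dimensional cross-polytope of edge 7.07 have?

An n-cross-polytope has 2^(k+1)·C(n,k+1) k-faces. Here 2^7·C(15,7) = 128·6435 = 823680.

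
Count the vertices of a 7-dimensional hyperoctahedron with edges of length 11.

The vertices are ±e_1, ..., ±e_7, so there are 2·7 = 14.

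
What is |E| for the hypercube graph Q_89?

Number of 1-faces = C(89,1)·2^(89-1) = 89·309485009821345068724781056 = 27544165874099711116505513984.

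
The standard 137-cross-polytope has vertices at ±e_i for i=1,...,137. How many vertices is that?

The vertices are ±e_1, ..., ±e_137, so there are 2·137 = 274.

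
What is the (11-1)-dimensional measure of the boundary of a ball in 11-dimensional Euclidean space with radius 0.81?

S = n·V_n(r)/r = 11·V_11(0.81)/0.81 (volume-to-surface relation), giving 2.51969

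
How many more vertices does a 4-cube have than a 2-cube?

The 4-cube has 2^4 = 16 vertices. The 2-cube has 2^2 = 4 vertices. Difference: 16 - 4 = 12.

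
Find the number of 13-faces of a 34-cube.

Choose 13 of 34 axes to span the face (C(34,13) = 927983760 ways), then fix each of the remaining 21 coordinates at one of its two extreme values (2^21 = 2097152 ways): 927983760·2097152 = 1946122998251520.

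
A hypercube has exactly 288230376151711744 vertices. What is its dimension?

Since 2^n = 288230376151711744, we have n = 58.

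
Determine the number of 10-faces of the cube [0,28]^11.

Number of 10-faces = C(11,10) · 2^(11-10) = 11 · 2 = 22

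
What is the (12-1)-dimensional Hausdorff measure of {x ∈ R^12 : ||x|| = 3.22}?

|∂B_12(3.22)| ≈ 6.18248e+06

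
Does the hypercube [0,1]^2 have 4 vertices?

True. The 2-cube has 2^2 = 4 vertices.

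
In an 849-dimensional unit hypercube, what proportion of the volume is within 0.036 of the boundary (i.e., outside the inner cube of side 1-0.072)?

Shell fraction = 1 - (1-0.072)^849 ≈ 1 - 2.807e-28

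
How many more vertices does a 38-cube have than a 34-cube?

The 38-cube has 2^38 = 274877906944 vertices. The 34-cube has 2^34 = 17179869184 vertices. Difference: 274877906944 - 17179869184 = 257698037760.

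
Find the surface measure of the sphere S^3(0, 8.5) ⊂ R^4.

S_4(8.5) = 2·π^(4/2)·(8.5)^3 / Γ(4/2) = 4913·π^2/4 ≈ 12122.3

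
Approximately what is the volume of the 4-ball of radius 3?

V_4(3) = π^(4/2) · (3)^4 / Γ(4/2 + 1) = 81·π^2/2 ≈ 399.719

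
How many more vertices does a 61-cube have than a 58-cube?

The 61-cube has 2^61 = 2305843009213693952 vertices. The 58-cube has 2^58 = 288230376151711744 vertices. Difference: 2305843009213693952 - 288230376151711744 = 2017612633061982208.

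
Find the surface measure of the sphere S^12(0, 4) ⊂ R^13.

S = n·V_n(r)/r = 13·V_13(4)/4 (volume-to-surface relation), giving 2147483648·π^6/10395 ≈ 1.98612e+08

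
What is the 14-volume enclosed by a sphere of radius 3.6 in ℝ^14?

The n-ball volume is π^(n/2)·r^n/Γ(n/2+1). With n=14, r=3.6: V ≈ 3.68005e+07.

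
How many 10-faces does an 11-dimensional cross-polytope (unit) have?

f_10(11-orthoplex) = 2^11 · (11 choose 11) = 2048.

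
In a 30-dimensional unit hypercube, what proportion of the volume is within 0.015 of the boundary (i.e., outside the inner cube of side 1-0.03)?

The inner cube has side 1-2·0.015 = 0.97 and volume (0.97)^30 ≈ 0.401, so the shell holds 0.598993 of the volume.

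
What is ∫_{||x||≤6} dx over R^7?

Volume = π^{7/2}·(6)^7/Γ(9/2) = 1492992·π^3/35 ≈ 1.32263e+06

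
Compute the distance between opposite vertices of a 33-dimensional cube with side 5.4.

d = √(5.4² + 5.4² + ... + 5.4²) [33 terms] = √(33·5.4²) = 5.4√33 ≈ 31.0206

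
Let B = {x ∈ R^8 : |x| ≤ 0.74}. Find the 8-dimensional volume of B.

The n-ball volume is π^(n/2)·r^n/Γ(n/2+1). With n=8, r=0.74: V ≈ 0.364957.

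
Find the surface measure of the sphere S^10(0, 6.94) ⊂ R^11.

S = n·V_n(r)/r = 11·V_11(6.94)/6.94 (volume-to-surface relation), giving 5.37146e+09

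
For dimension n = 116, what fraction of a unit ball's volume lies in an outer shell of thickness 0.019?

1 - (1-0.019)^116 ≈ 0.891955 ≈ 89.20%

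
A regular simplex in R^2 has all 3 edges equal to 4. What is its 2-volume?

Area = (√3/4) · 4² = 6.9282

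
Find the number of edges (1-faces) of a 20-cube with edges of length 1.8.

Number of 1-faces = C(20,1) · 2^(20-1) = 20 · 524288 = 10485760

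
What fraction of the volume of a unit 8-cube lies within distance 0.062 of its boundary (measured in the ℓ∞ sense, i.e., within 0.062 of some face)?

Shell fraction = 1 - (1-0.124)^8 ≈ 0.653237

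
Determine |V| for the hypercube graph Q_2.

Number of vertices = 2^2 = 4.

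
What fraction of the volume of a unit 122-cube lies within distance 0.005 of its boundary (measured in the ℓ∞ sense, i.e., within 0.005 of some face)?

Shell fraction = 1 - (1-0.01)^122 ≈ 0.706577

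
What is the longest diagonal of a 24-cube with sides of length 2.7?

Diagonal = √24 · 2.7 ≈ 13.2272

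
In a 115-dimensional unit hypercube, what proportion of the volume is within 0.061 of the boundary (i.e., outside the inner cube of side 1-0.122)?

The inner cube has side 1-2·0.061 = 0.878 and volume (0.878)^115 ≈ 3.176e-07, so the shell holds 0.9999996824 of the volume.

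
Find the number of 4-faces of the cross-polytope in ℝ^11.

Number of 4-faces = 2^(4+1) · C(11,4+1) = 32 · 462 = 14784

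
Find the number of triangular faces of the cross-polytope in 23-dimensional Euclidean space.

Number of 2-faces = 2^(2+1) · C(23,2+1) = 8 · 1771 = 14168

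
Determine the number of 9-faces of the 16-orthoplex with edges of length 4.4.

An n-cross-polytope has 2^(k+1)·C(n,k+1) k-faces. Here 2^10·C(16,10) = 1024·8008 = 8200192.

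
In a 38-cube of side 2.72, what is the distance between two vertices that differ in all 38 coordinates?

d = √(2.72² + 2.72² + ... + 2.72²) [38 terms] = √(38·2.72²) = 2.72√38 ≈ 16.7672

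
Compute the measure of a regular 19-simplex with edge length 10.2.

Volume = 10.2^19 · √(20/2^19) / 19! ≈ 0.739671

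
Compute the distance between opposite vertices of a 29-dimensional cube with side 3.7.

The space diagonal of an n-cube of side s is s√n. Here 3.7·√29 ≈ 19.9251.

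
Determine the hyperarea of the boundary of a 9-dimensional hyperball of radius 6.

|∂B_9(6)| = 17915904·π^4/35 ≈ 4.98621e+07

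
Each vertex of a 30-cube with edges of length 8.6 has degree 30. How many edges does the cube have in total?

Number of 1-faces = C(30,1)·2^(30-1) = 30·536870912 = 16106127360.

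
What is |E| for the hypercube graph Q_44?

Number of 1-faces = C(44,1)·2^(44-1) = 44·8796093022208 = 387028092977152.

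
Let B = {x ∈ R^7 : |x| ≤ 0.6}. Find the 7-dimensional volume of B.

Volume = π^{7/2}·(0.6)^7/Γ(9/2) ≈ 0.132263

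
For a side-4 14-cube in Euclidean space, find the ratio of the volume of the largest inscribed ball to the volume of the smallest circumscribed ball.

Volume scales as r^n, and r_in/r_out = 1/√14, giving (1/√14)^14 ≈ 9.48645e-09.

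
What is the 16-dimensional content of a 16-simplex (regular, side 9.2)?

Volume = 9.2^16 · √(17/2^16) / 16! ≈ 2.02754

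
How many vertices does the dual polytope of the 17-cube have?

An n-cross-polytope has 2n vertices; here n = 17, giving 34.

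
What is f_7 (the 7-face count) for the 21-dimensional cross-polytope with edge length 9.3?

An n-cross-polytope has 2^(k+1)·C(n,k+1) k-faces. Here 2^8·C(21,8) = 256·203490 = 52093440.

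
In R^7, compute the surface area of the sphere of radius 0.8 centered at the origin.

|∂B_7(0.8)| ≈ 8.66998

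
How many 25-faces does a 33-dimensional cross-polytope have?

Each 25-face is the convex hull of 26 vertices, one chosen as ±e_i from each of 26 distinct axes: 2^26·C(33,26) = 286692288233472.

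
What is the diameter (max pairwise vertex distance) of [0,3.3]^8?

Diagonal = √8 · 3.3 ≈ 9.33381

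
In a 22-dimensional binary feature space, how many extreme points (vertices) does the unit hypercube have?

An n-cube has 2^n vertices; for n = 22 that is 2^22 = 4194304.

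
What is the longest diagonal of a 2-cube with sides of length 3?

||(3,3,...,3)|| = √(2)·3 ≈ 4.24264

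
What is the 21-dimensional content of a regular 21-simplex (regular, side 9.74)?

V_21 = √(22) · 9.74^21 / (21! · 2^(21/2)) ≈ 0.0364578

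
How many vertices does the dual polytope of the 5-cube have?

The 5-dimensional cross-polytope has 2n = 2·5 = 10 vertices.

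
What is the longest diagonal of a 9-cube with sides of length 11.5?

||(11.5,11.5,...,11.5)|| = √(9)·11.5 = 34.5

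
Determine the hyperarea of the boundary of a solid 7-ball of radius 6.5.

S_7(6.5) = 2·π^(7/2)·(6.5)^6 / Γ(7/2) = 4826809·π^3/60 ≈ 2.49436e+06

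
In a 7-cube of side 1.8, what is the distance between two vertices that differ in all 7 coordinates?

Diagonal = √7 · 1.8 ≈ 4.76235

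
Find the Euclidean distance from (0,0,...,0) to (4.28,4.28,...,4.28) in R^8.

Diagonal = √8 · 4.28 ≈ 12.1057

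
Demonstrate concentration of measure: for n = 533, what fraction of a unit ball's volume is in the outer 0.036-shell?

1 - (1-0.036)^533 ≈ 0.9999999967 ≈ (100 - 3.26e-07)%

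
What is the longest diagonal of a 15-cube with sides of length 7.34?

Diagonal = √15 · 7.34 ≈ 28.4277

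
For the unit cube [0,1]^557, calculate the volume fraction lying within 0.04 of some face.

Shell fraction = 1 - (1-0.08)^557 ≈ 1 - 6.758e-21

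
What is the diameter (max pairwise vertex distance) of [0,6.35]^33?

The space diagonal of an n-cube of side s is s√n. Here 6.35·√33 ≈ 36.478.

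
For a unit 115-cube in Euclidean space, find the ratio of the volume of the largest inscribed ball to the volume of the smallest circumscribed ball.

Volume scales as r^n, and r_in/r_out = 1/√115, giving (1/√115)^115 ≈ 3.235e-119.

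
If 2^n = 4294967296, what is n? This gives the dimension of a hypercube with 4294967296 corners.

Since 2^n = 4294967296, we have n = 32.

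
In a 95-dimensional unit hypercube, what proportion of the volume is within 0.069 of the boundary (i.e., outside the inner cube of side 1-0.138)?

1 - (1 - 2·0.069)^95 = 1 - 0.862^95 ≈ 0.9999992532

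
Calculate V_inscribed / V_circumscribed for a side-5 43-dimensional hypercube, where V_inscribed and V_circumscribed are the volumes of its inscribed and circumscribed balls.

V_in / V_out = (r_in/r_out)^43 = (1/√43)^43 = 43^(-43/2) ≈ 7.59326e-36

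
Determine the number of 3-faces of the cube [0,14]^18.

Number of 3-faces = C(18,3) · 2^(18-3) = 816 · 32768 = 26738688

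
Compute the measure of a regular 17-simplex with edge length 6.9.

V = (6.9^17 / 17!) · √((17+1) / 2^17) ≈ 0.00600133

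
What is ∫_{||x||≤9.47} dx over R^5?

Volume = π^{5/2}·(9.47)^5/Γ(7/2) ≈ 400911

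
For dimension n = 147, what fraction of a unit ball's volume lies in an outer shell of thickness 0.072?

1 - (1-0.072)^147 ≈ 0.999983 ≈ 99.998304%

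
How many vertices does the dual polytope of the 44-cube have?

The vertices are ±e_1, ..., ±e_44, so there are 2·44 = 88.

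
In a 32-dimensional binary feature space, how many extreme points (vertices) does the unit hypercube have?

Number of vertices = 2^32 = 4294967296.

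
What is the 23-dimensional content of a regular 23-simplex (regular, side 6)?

For a regular n-simplex with edge a, V = (a^n / n!)·√((n+1)/2^n). With a=6, n=23: V ≈ 5.16708e-08.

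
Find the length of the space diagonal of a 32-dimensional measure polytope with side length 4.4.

||(4.4,4.4,...,4.4)|| = √(32)·4.4 ≈ 24.8902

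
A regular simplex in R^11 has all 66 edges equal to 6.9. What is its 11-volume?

V = (6.9^11 / 11!) · √((11+1) / 2^11) ≈ 3.23676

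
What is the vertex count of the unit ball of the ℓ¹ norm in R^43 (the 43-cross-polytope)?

An n-cross-polytope has 2n vertices; here n = 43, giving 86.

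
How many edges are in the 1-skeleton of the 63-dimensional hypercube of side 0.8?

The 63-cube has n·2^(n-1) = 63·2^62 = 63·4611686018427387904 = 290536219160925437952 edges.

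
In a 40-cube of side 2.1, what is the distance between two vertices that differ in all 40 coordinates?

||(2.1,2.1,...,2.1)|| = √(40)·2.1 ≈ 13.2816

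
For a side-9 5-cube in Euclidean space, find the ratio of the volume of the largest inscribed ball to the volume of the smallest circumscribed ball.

V_in/V_out = n^(-n/2) = 5^(-5/2) ≈ 0.0178885.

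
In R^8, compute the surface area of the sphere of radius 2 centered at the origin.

S_8(2) = 2·π^(8/2)·(2)^7 / Γ(8/2) = 128·π^4/3 ≈ 4156.12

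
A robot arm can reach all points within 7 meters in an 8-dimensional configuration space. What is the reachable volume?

V = 5764801·π^4/24 ≈ 2.33977e+07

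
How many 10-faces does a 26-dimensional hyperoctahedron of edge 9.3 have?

Number of 10-faces = 2^(10+1) · C(26,10+1) = 2048 · 7726160 = 15823175680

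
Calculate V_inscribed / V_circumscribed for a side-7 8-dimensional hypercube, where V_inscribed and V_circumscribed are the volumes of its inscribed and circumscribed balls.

V_in / V_out = (r_in/r_out)^8 = (1/√8)^8 = 8^(-8/2) ≈ 0.000244141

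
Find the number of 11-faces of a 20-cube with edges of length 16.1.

f_11(20-cube) = (20 choose 11) · 2^9 = 85995520.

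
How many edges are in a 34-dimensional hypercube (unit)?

Number of 1-faces = C(34,1) · 2^(34-1) = 34 · 8589934592 = 292057776128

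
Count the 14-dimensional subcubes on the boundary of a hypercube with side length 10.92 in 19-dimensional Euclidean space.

Number of 14-faces = C(19,14) · 2^(19-14) = 11628 · 32 = 372096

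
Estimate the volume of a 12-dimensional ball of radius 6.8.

The n-ball volume is π^(n/2)·r^n/Γ(n/2+1). With n=12, r=6.8: V ≈ 1.30519e+10.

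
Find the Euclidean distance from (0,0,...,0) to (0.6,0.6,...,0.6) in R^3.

||(0.6,0.6,...,0.6)|| = √(3)·0.6 ≈ 1.03923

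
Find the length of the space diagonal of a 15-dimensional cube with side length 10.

The space diagonal of an n-cube of side s is s√n. Here 10·√15 ≈ 38.7298.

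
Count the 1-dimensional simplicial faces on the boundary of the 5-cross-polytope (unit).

Number of 1-faces = 2^(1+1) · C(5,1+1) = 4 · 10 = 40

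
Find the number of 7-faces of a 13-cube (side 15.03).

Choose 7 of 13 axes to span the face (C(13,7) = 1716 ways), then fix each of the remaining 6 coordinates at one of its two extreme values (2^6 = 64 ways): 1716·64 = 109824.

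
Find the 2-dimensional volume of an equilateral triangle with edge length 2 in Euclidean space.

Area = (√3/4) · 2² = 1.73205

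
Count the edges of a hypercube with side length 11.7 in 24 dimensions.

An n-cube has n·2^(n-1) edges. With n = 24: 24·8388608 = 201326592.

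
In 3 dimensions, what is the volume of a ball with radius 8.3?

The n-ball volume is π^(n/2)·r^n/Γ(n/2+1). With n=3, r=8.3: V ≈ 2395.1.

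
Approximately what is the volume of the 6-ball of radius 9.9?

Volume = π^{6/2}·(9.9)^6/Γ(4) ≈ 4.8653e+06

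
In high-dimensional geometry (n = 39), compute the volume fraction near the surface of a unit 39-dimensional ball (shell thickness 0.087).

1 - (1-0.087)^39 ≈ 0.971268 ≈ 97.13%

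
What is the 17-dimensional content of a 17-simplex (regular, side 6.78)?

For a regular n-simplex with edge a, V = (a^n / n!)·√((n+1)/2^n). With a=6.78, n=17: V ≈ 0.00445367.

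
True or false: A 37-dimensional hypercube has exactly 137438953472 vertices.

True. The 37-cube has 2^37 = 137438953472 vertices.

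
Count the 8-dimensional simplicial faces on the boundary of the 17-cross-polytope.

f_8(17-orthoplex) = 2^9 · (17 choose 9) = 12446720.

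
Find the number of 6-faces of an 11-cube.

Choose 6 of 11 axes to span the face (C(11,6) = 462 ways), then fix each of the remaining 5 coordinates at one of its two extreme values (2^5 = 32 ways): 462·32 = 14784.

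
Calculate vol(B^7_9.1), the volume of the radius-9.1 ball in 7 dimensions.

V_7(9.1) = π^(7/2) · (9.1)^7 / Γ(7/2 + 1) ≈ 2.44157e+07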